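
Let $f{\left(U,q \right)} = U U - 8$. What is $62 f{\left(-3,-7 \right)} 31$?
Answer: $1922$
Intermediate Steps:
$f{\left(U,q \right)} = -8 + U^{2}$ ($f{\left(U,q \right)} = U^{2} - 8 = -8 + U^{2}$)
$62 f{\left(-3,-7 \right)} 31 = 62 \left(-8 + \left(-3\right)^{2}\right) 31 = 62 \left(-8 + 9\right) 31 = 62 \cdot 1 \cdot 31 = 62 \cdot 31 = 1922$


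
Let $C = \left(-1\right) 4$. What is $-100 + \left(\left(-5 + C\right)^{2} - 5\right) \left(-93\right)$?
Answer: $-7168$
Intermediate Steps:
$C = -4$
$-100 + \left(\left(-5 + C\right)^{2} - 5\right) \left(-93\right) = -100 + \left(\left(-5 - 4\right)^{2} - 5\right) \left(-93\right) = -100 + \left(\left(-9\right)^{2} - 5\right) \left(-93\right) = -100 + \left(81 - 5\right) \left(-93\right) = -100 + 76 \left(-93\right) = -100 - 7068 = -7168$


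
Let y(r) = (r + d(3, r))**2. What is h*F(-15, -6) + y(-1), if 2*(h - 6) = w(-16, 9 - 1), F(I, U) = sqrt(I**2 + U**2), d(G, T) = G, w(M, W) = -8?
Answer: 4 + 6*sqrt(29) ≈ 36.311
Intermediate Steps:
h = 2 (h = 6 + (1/2)*(-8) = 6 - 4 = 2)
y(r) = (3 + r)**2 (y(r) = (r + 3)**2 = (3 + r)**2)
h*F(-15, -6) + y(-1) = 2*sqrt((-15)**2 + (-6)**2) + (3 - 1)**2 = 2*sqrt(225 + 36) + 2**2 = 2*sqrt(261) + 4 = 2*(3*sqrt(29)) + 4 = 6*sqrt(29) + 4 = 4 + 6*sqrt(29)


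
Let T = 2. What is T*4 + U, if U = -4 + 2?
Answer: 6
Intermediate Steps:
U = -2
T*4 + U = 2*4 - 2 = 8 - 2 = 6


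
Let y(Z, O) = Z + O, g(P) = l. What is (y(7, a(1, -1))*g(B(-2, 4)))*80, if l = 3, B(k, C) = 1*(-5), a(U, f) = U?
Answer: 1920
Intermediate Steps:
B(k, C) = -5
g(P) = 3
y(Z, O) = O + Z
(y(7, a(1, -1))*g(B(-2, 4)))*80 = ((1 + 7)*3)*80 = (8*3)*80 = 24*80 = 1920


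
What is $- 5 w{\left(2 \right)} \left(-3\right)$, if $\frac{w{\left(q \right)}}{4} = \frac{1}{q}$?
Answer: $30$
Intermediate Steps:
$w{\left(q \right)} = \frac{4}{q}$
$- 5 w{\left(2 \right)} \left(-3\right) = - 5 \cdot \frac{4}{2} \left(-3\right) = - 5 \cdot 4 \cdot \frac{1}{2} \left(-3\right) = \left(-5\right) 2 \left(-3\right) = \left(-10\right) \left(-3\right) = 30$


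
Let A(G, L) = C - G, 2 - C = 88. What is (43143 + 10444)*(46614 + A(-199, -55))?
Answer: 2503959749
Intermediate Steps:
C = -86 (C = 2 - 1*88 = 2 - 88 = -86)
A(G, L) = -86 - G
(43143 + 10444)*(46614 + A(-199, -55)) = (43143 + 10444)*(46614 + (-86 - 1*(-199))) = 53587*(46614 + (-86 + 199)) = 53587*(46614 + 113) = 53587*46727 = 2503959749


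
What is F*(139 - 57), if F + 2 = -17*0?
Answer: -164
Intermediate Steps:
F = -2 (F = -2 - 17*0 = -2 + 0 = -2)
F*(139 - 57) = -2*(139 - 57) = -2*82 = -164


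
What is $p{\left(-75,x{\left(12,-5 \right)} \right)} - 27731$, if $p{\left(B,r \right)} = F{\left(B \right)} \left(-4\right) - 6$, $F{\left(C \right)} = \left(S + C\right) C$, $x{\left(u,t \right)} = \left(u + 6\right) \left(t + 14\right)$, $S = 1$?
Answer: $-49937$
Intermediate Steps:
$x{\left(u,t \right)} = \left(6 + u\right) \left(14 + t\right)$
$F{\left(C \right)} = C \left(1 + C\right)$ ($F{\left(C \right)} = \left(1 + C\right) C = C \left(1 + C\right)$)
$p{\left(B,r \right)} = -6 - 4 B \left(1 + B\right)$ ($p{\left(B,r \right)} = B \left(1 + B\right) \left(-4\right) - 6 = - 4 B \left(1 + B\right) - 6 = -6 - 4 B \left(1 + B\right)$)
$p{\left(-75,x{\left(12,-5 \right)} \right)} - 27731 = \left(-6 - - 300 \left(1 - 75\right)\right) - 27731 = \left(-6 - \left(-300\right) \left(-74\right)\right) - 27731 = \left(-6 - 22200\right) - 27731 = -22206 - 27731 = -49937$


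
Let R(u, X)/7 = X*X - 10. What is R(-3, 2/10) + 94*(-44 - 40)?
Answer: -199143/25 ≈ -7965.7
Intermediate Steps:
R(u, X) = -70 + 7*X² (R(u, X) = 7*(X*X - 10) = 7*(X² - 10) = 7*(-10 + X²) = -70 + 7*X²)
R(-3, 2/10) + 94*(-44 - 40) = (-70 + 7*(2/10)²) + 94*(-44 - 40) = (-70 + 7*(2*(⅒))²) + 94*(-84) = (-70 + 7*(⅕)²) - 7896 = (-70 + 7*(1/25)) - 7896 = (-70 + 7/25) - 7896 = -1743/25 - 7896 = -199143/25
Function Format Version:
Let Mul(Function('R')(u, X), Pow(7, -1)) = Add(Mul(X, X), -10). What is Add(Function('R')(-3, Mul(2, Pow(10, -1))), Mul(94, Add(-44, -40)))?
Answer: Rational(-199143, 25) ≈ -7965.7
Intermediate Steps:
Function('R')(u, X) = Add(-70, Mul(7, Pow(X, 2))) (Function('R')(u, X) = Mul(7, Add(Mul(X, X), -10)) = Mul(7, Add(Pow(X, 2), -10)) = Mul(7, Add(-10, Pow(X, 2))) = Add(-70, Mul(7, Pow(X, 2))))
Add(Function('R')(-3, Mul(2, Pow(10, -1))), Mul(94, Add(-44, -40))) = Add(Add(-70, Mul(7, Pow(Mul(2, Pow(10, -1)), 2))), Mul(94, Add(-44, -40))) = Add(Add(-70, Mul(7, Pow(Mul(2, Rational(1, 10)), 2))), Mul(94, -84)) = Add(Add(-70, Mul(7, Pow(Rational(1, 5), 2))), -7896) = Add(Add(-70, Mul(7, Rational(1, 25))), -7896) = Add(Add(-70, Rational(7, 25)), -7896) = Add(Rational(-1743, 25), -7896) = Rational(-199143, 25)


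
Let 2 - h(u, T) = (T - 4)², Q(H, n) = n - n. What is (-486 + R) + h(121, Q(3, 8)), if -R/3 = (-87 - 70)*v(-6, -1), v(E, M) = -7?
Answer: -3797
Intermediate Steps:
Q(H, n) = 0
h(u, T) = 2 - (-4 + T)² (h(u, T) = 2 - (T - 4)² = 2 - (-4 + T)²)
R = -3297 (R = -3*(-87 - 70)*(-7) = -(-471)*(-7) = -3*1099 = -3297)
(-486 + R) + h(121, Q(3, 8)) = (-486 - 3297) + (2 - (-4 + 0)²) = -3783 + (2 - 1*(-4)²) = -3783 + (2 - 1*16) = -3783 + (2 - 16) = -3783 - 14 = -3797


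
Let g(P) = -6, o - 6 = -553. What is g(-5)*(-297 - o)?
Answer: -1500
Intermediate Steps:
o = -547 (o = 6 - 553 = -547)
g(-5)*(-297 - o) = -6*(-297 - 1*(-547)) = -6*(-297 + 547) = -6*250 = -1500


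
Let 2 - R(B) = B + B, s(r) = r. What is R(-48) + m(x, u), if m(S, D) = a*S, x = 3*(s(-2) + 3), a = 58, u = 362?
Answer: 272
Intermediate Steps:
R(B) = 2 - 2*B (R(B) = 2 - (B + B) = 2 - 2*B)
x = 3 (x = 3*(-2 + 3) = 3*1 = 3)
m(S, D) = 58*S
R(-48) + m(x, u) = (2 - 2*(-48)) + 58*3 = (2 + 96) + 174 = 98 + 174 = 272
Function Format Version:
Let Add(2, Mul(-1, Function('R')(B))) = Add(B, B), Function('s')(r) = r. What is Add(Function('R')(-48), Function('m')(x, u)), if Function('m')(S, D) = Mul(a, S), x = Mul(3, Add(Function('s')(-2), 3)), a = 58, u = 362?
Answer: 272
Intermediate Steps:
Function('R')(B) = Add(2, Mul(-2, B)) (Function('R')(B) = Add(2, Mul(-1, Add(B, B))) = Add(2, Mul(-1, Mul(2, B))) = Add(2, Mul(-2, B)))
x = 3 (x = Mul(3, Add(-2, 3)) = Mul(3, 1) = 3)
Function('m')(S, D) = Mul(58, S)
Add(Function('R')(-48), Function('m')(x, u)) = Add(Add(2, Mul(-2, -48)), Mul(58, 3)) = Add(Add(2, 96), 174) = Add(98, 174) = 272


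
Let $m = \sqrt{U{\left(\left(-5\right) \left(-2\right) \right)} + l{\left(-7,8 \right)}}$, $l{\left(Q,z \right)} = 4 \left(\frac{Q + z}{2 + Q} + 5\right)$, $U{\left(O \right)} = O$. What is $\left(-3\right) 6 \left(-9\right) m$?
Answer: $\frac{162 \sqrt{730}}{5} \approx 875.4$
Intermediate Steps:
$l{\left(Q,z \right)} = 20 + \frac{4 \left(Q + z\right)}{2 + Q}$ ($l{\left(Q,z \right)} = 4 \left(\frac{Q + z}{2 + Q} + 5\right) = 4 \left(5 + \frac{Q + z}{2 + Q}\right) = 20 + \frac{4 \left(Q + z\right)}{2 + Q}$)
$m = \frac{\sqrt{730}}{5}$ ($m = \sqrt{\left(-5\right) \left(-2\right) + \frac{4 \left(10 + 8 + 6 \left(-7\right)\right)}{2 - 7}} = \sqrt{10 + \frac{4 \left(10 + 8 - 42\right)}{-5}} = \sqrt{10 + 4 \left(- \frac{1}{5}\right) \left(-24\right)} = \sqrt{10 + \frac{96}{5}} = \sqrt{\frac{146}{5}} = \frac{\sqrt{730}}{5} \approx 5.4037$)
$\left(-3\right) 6 \left(-9\right) m = \left(-3\right) 6 \left(-9\right) \frac{\sqrt{730}}{5} = \left(-18\right) \left(-9\right) \frac{\sqrt{730}}{5} = 162 \frac{\sqrt{730}}{5} = \frac{162 \sqrt{730}}{5}$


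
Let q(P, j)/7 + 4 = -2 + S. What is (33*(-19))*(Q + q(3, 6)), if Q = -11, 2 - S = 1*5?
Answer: 46398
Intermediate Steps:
S = -3 (S = 2 - 5 = -3)
q(P, j) = -63 (q(P, j) = -28 + 7*(-2 - 3) = -28 + 7*(-5) = -28 - 35 = -63)
(33*(-19))*(Q + q(3, 6)) = (33*(-19))*(-11 - 63) = -627*(-74) = 46398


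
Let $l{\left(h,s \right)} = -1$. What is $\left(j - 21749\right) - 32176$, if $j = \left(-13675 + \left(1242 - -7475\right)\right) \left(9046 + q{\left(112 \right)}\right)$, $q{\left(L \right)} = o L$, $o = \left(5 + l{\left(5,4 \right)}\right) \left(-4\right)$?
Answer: $-36019257$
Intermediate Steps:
$o = -16$ ($o = \left(5 - 1\right) \left(-4\right) = 4 \left(-4\right) = -16$)
$q{\left(L \right)} = - 16 L$
$j = -35965332$ ($j = \left(-13675 + \left(1242 - -7475\right)\right) \left(9046 - 1792\right) = \left(-13675 + \left(1242 + 7475\right)\right) \left(9046 - 1792\right) = \left(-13675 + 8717\right) 7254 = \left(-4958\right) 7254 = -35965332$)
$\left(j - 21749\right) - 32176 = \left(-35965332 - 21749\right) - 32176 = -35987081 - 32176 = -36019257$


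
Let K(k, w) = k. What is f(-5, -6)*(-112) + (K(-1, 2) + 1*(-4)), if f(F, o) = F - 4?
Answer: 1003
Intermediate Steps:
f(F, o) = -4 + F
f(-5, -6)*(-112) + (K(-1, 2) + 1*(-4)) = (-4 - 5)*(-112) + (-1 + 1*(-4)) = -9*(-112) + (-1 - 4) = 1008 - 5 = 1003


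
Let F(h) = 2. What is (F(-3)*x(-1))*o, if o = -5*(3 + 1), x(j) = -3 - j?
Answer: 80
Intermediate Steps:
o = -20 (o = -5*4 = -20)
(F(-3)*x(-1))*o = (2*(-3 - 1*(-1)))*(-20) = (2*(-3 + 1))*(-20) = (2*(-2))*(-20) = -4*(-20) = 80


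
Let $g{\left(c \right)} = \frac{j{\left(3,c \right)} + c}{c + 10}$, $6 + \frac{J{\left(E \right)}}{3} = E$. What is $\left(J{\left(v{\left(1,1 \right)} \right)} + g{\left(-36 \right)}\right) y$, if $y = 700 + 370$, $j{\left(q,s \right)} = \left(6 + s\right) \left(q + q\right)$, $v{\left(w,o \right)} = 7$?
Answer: $\frac{157290}{13} \approx 12099.0$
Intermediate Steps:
$J{\left(E \right)} = -18 + 3 E$
$j{\left(q,s \right)} = 2 q \left(6 + s\right)$ ($j{\left(q,s \right)} = \left(6 + s\right) 2 q = 2 q \left(6 + s\right)$)
$y = 1070$
$g{\left(c \right)} = \frac{36 + 7 c}{10 + c}$ ($g{\left(c \right)} = \frac{2 \cdot 3 \left(6 + c\right) + c}{c + 10} = \frac{\left(36 + 6 c\right) + c}{10 + c} = \frac{36 + 7 c}{10 + c}$)
$\left(J{\left(v{\left(1,1 \right)} \right)} + g{\left(-36 \right)}\right) y = \left(\left(-18 + 3 \cdot 7\right) + \frac{36 + 7 \left(-36\right)}{10 - 36}\right) 1070 = \left(\left(-18 + 21\right) + \frac{36 - 252}{-26}\right) 1070 = \left(3 - - \frac{108}{13}\right) 1070 = \left(3 + \frac{108}{13}\right) 1070 = \frac{147}{13} \cdot 1070 = \frac{157290}{13}$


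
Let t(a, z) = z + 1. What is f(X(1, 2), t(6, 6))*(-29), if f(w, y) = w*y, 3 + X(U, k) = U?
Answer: 406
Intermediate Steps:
X(U, k) = -3 + U
t(a, z) = 1 + z
f(X(1, 2), t(6, 6))*(-29) = ((-3 + 1)*(1 + 6))*(-29) = -2*7*(-29) = -14*(-29) = 406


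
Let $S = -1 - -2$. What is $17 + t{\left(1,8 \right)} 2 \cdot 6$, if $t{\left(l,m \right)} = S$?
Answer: $29$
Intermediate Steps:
$S = 1$ ($S = -1 + 2 = 1$)
$t{\left(l,m \right)} = 1$
$17 + t{\left(1,8 \right)} 2 \cdot 6 = 17 + 1 \cdot 2 \cdot 6 = 17 + 1 \cdot 12 = 17 + 12 = 29$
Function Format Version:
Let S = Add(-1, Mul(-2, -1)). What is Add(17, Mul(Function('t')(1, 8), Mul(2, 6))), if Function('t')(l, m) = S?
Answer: 29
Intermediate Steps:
S = 1 (S = Add(-1, 2) = 1)
Function('t')(l, m) = 1
Add(17, Mul(Function('t')(1, 8), Mul(2, 6))) = Add(17, Mul(1, Mul(2, 6))) = Add(17, Mul(1, 12)) = Add(17, 12) = 29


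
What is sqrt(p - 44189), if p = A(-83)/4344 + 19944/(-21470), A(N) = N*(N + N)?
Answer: I*sqrt(6005592748833381645)/11658210 ≈ 210.21*I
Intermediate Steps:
A(N) = 2*N**2 (A(N) = N*(2*N) = 2*N**2)
p = 52294231/23316420 (p = (2*(-83)**2)/4344 + 19944/(-21470) = (2*6889)*(1/4344) + 19944*(-1/21470) = 13778*(1/4344) - 9972/10735 = 6889/2172 - 9972/10735 = 52294231/23316420 ≈ 2.2428)
sqrt(p - 44189) = sqrt(52294231/23316420 - 44189) = sqrt(-1030276989149/23316420) = I*sqrt(6005592748833381645)/11658210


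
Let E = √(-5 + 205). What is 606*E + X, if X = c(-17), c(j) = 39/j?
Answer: -39/17 + 6060*√2 ≈ 8567.8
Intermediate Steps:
E = 10*√2 (E = √200 = 10*√2 ≈ 14.142)
X = -39/17 (X = 39/(-17) = 39*(-1/17) = -39/17 ≈ -2.2941)
606*E + X = 606*(10*√2) - 39/17 = 6060*√2 - 39/17 = -39/17 + 6060*√2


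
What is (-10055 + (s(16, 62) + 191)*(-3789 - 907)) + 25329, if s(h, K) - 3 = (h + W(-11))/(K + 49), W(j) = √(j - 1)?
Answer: -99503386/111 - 9392*I*√3/111 ≈ -8.9643e+5 - 146.55*I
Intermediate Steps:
W(j) = √(-1 + j)
s(h, K) = 3 + (h + 2*I*√3)/(49 + K) (s(h, K) = 3 + (h + √(-1 - 11))/(K + 49) = 3 + (h + √(-12))/(49 + K) = 3 + (h + 2*I*√3)/(49 + K))
(-10055 + (s(16, 62) + 191)*(-3789 - 907)) + 25329 = (-10055 + ((147 + 16 + 3*62 + 2*I*√3)/(49 + 62) + 191)*(-3789 - 907)) + 25329 = (-10055 + ((147 + 16 + 186 + 2*I*√3)/111 + 191)*(-4696)) + 25329 = (-10055 + ((349 + 2*I*√3)/111 + 191)*(-4696)) + 25329 = (-10055 + ((349/111 + 2*I*√3/111) + 191)*(-4696)) + 25329 = (-10055 + (21550/111 + 2*I*√3/111)*(-4696)) + 25329 = (-10055 + (-101198800/111 - 9392*I*√3/111)) + 25329 = (-102314905/111 - 9392*I*√3/111) + 25329 = -99503386/111 - 9392*I*√3/111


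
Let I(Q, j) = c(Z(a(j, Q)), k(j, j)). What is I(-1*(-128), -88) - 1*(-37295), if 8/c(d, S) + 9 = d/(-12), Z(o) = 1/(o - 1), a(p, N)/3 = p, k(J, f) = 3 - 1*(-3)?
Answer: 1067320165/28619 ≈ 37294.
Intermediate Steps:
k(J, f) = 6 (k(J, f) = 3 + 3 = 6)
a(p, N) = 3*p
Z(o) = 1/(-1 + o)
c(d, S) = 8/(-9 - d/12) (c(d, S) = 8/(-9 + d/(-12)) = 8/(-9 + d*(-1/12)) = 8/(-9 - d/12))
I(Q, j) = -96/(108 + 1/(-1 + 3*j))
I(-1*(-128), -88) - 1*(-37295) = 96*(1 - 3*(-88))/(-107 + 324*(-88)) - 1*(-37295) = 96*(1 + 264)/(-107 - 28512) + 37295 = 96*265/(-28619) + 37295 = 96*(-1/28619)*265 + 37295 = -25440/28619 + 37295 = 1067320165/28619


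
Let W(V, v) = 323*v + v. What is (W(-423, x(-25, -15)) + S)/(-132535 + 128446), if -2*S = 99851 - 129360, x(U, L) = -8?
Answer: -24325/8178 ≈ -2.9744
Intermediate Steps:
W(V, v) = 324*v
S = 29509/2 (S = -(99851 - 129360)/2 = -½*(-29509) = 29509/2 ≈ 14755.)
(W(-423, x(-25, -15)) + S)/(-132535 + 128446) = (324*(-8) + 29509/2)/(-132535 + 128446) = (-2592 + 29509/2)/(-4089) = (24325/2)*(-1/4089) = -24325/8178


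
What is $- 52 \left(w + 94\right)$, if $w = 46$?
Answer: $-7280$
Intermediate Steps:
$- 52 \left(w + 94\right) = - 52 \left(46 + 94\right) = \left(-52\right) 140 = -7280$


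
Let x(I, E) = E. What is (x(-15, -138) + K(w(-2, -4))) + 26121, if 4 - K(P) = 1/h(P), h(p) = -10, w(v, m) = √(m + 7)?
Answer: 259871/10 ≈ 25987.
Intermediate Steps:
w(v, m) = √(7 + m)
K(P) = 41/10 (K(P) = 4 - 1/(-10) = 4 - 1*(-⅒) = 4 + ⅒ = 41/10)
(x(-15, -138) + K(w(-2, -4))) + 26121 = (-138 + 41/10) + 26121 = -1339/10 + 26121 = 259871/10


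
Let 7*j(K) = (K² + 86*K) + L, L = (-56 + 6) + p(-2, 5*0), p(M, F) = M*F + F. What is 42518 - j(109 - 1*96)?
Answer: 296389/7 ≈ 42341.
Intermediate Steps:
p(M, F) = F + F*M (p(M, F) = F*M + F = F + F*M)
L = -50 (L = (-56 + 6) + (5*0)*(1 - 2) = -50 + 0*(-1) = -50 + 0 = -50)
j(K) = -50/7 + K²/7 + 86*K/7 (j(K) = ((K² + 86*K) - 50)/7 = (-50 + K² + 86*K)/7 = -50/7 + K²/7 + 86*K/7)
42518 - j(109 - 1*96) = 42518 - (-50/7 + (109 - 1*96)²/7 + 86*(109 - 1*96)/7) = 42518 - (-50/7 + (109 - 96)²/7 + 86*(109 - 96)/7) = 42518 - (-50/7 + (⅐)*13² + (86/7)*13) = 42518 - (-50/7 + (⅐)*169 + 1118/7) = 42518 - (-50/7 + 169/7 + 1118/7) = 42518 - 1*1237/7 = 42518 - 1237/7 = 296389/7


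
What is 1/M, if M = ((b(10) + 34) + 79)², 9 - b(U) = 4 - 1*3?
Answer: 1/14641 ≈ 6.8301e-5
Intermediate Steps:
b(U) = 8 (b(U) = 9 - (4 - 1*3) = 9 - (4 - 3) = 9 - 1*1 = 9 - 1 = 8)
M = 14641 (M = ((8 + 34) + 79)² = (42 + 79)² = 121² = 14641)
1/M = 1/14641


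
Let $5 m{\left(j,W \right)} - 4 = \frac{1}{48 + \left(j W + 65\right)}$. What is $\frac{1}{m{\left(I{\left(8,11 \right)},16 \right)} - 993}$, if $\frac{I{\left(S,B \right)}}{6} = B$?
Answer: $- \frac{5845}{5799408} \approx -0.0010079$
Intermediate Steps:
$I{\left(S,B \right)} = 6 B$
$m{\left(j,W \right)} = \frac{4}{5} + \frac{1}{5 \left(113 + W j\right)}$ ($m{\left(j,W \right)} = \frac{4}{5} + \frac{1}{5 \left(48 + \left(j W + 65\right)\right)} = \frac{4}{5} + \frac{1}{5 \left(48 + \left(W j + 65\right)\right)} = \frac{4}{5} + \frac{1}{5 \left(48 + \left(65 + W j\right)\right)} = \frac{4}{5} + \frac{1}{5 \left(113 + W j\right)}$)
$\frac{1}{m{\left(I{\left(8,11 \right)},16 \right)} - 993} = \frac{1}{\frac{453 + 4 \cdot 16 \cdot 6 \cdot 11}{5 \left(113 + 16 \cdot 6 \cdot 11\right)} - 993} = \frac{1}{\frac{453 + 4 \cdot 16 \cdot 66}{5 \left(113 + 16 \cdot 66\right)} - 993} = \frac{1}{\frac{453 + 4224}{5 \left(113 + 1056\right)} - 993} = \frac{1}{\frac{1}{5} \cdot \frac{1}{1169} \cdot 4677 - 993} = \frac{1}{\frac{4677}{5845} - 993} = \frac{1}{- \frac{5799408}{5845}} = - \frac{5845}{5799408}$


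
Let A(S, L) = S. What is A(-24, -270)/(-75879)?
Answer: 8/25293 ≈ 0.00031629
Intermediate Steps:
A(-24, -270)/(-75879) = -24/(-75879) = -24*(-1/75879) = 8/25293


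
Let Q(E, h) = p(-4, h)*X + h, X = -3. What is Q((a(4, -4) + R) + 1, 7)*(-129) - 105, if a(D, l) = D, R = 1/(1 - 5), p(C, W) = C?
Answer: -2556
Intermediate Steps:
R = -¼ (R = 1/(-4) = -¼ ≈ -0.25000)
Q(E, h) = 12 + h (Q(E, h) = -4*(-3) + h = 12 + h)
Q((a(4, -4) + R) + 1, 7)*(-129) - 105 = (12 + 7)*(-129) - 105 = 19*(-129) - 105 = -2451 - 105 = -2556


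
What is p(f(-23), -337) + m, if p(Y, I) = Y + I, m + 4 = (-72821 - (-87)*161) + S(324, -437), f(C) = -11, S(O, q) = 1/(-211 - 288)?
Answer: -29523835/499 ≈ -59166.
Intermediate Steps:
S(O, q) = -1/499 (S(O, q) = 1/(-499) = -1/499)
m = -29350183/499 (m = -4 + ((-72821 - (-87)*161) - 1/499) = -4 + ((-72821 - 1*(-14007)) - 1/499) = -4 + ((-72821 + 14007) - 1/499) = -4 + (-58814 - 1/499) = -4 - 29348187/499 = -29350183/499 ≈ -58818.)
p(Y, I) = I + Y
p(f(-23), -337) + m = (-337 - 11) - 29350183/499 = -348 - 29350183/499 = -29523835/499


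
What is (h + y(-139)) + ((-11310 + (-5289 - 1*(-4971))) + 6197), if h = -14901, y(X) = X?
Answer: -20471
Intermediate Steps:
(h + y(-139)) + ((-11310 + (-5289 - 1*(-4971))) + 6197) = (-14901 - 139) + ((-11310 + (-5289 - 1*(-4971))) + 6197) = -15040 + ((-11310 + (-5289 + 4971)) + 6197) = -15040 + ((-11310 - 318) + 6197) = -15040 + (-11628 + 6197) = -15040 - 5431 = -20471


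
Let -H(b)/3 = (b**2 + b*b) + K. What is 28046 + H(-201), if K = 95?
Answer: -214645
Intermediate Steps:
H(b) = -285 - 6*b**2 (H(b) = -3*((b**2 + b*b) + 95) = -3*((b**2 + b**2) + 95) = -3*(2*b**2 + 95) = -3*(95 + 2*b**2) = -285 - 6*b**2)
28046 + H(-201) = 28046 + (-285 - 6*(-201)**2) = 28046 + (-285 - 6*40401) = 28046 + (-285 - 242406) = 28046 - 242691 = -214645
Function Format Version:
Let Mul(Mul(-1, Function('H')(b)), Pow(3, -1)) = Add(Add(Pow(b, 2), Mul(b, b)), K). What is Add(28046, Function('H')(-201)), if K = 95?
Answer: -214645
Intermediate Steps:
Function('H')(b) = Add(-285, Mul(-6, Pow(b, 2))) (Function('H')(b) = Mul(-3, Add(Add(Pow(b, 2), Mul(b, b)), 95)) = Mul(-3, Add(Add(Pow(b, 2), Pow(b, 2)), 95)) = Mul(-3, Add(Mul(2, Pow(b, 2)), 95)) = Mul(-3, Add(95, Mul(2, Pow(b, 2)))) = Add(-285, Mul(-6, Pow(b, 2))))
Add(28046, Function('H')(-201)) = Add(28046, Add(-285, Mul(-6, Pow(-201, 2)))) = Add(28046, Add(-285, Mul(-6, 40401))) = Add(28046, Add(-285, -242406)) = Add(28046, -242691) = -214645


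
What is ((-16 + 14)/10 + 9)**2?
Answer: 1936/25 ≈ 77.440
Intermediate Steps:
((-16 + 14)/10 + 9)**2 = (-2*1/10 + 9)**2 = (-1/5 + 9)**2 = (44/5)**2 = 1936/25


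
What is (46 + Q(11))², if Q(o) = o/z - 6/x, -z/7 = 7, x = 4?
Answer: 18826921/9604 ≈ 1960.3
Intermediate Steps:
z = -49 (z = -7*7 = -49)
Q(o) = -3/2 - o/49 (Q(o) = o/(-49) - 6/4 = o*(-1/49) - 6*¼ = -o/49 - 3/2 = -3/2 - o/49)
(46 + Q(11))² = (46 + (-3/2 - 1/49*11))² = (46 + (-3/2 - 11/49))² = (46 - 169/98)² = (4339/98)² = 18826921/9604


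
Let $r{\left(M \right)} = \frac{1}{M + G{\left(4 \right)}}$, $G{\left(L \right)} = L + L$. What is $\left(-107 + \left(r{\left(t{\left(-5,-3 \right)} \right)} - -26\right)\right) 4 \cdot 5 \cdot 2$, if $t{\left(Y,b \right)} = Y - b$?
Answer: $- \frac{9700}{3} \approx -3233.3$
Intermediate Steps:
$G{\left(L \right)} = 2 L$
$r{\left(M \right)} = \frac{1}{8 + M}$ ($r{\left(M \right)} = \frac{1}{M + 2 \cdot 4} = \frac{1}{M + 8} = \frac{1}{8 + M}$)
$\left(-107 + \left(r{\left(t{\left(-5,-3 \right)} \right)} - -26\right)\right) 4 \cdot 5 \cdot 2 = \left(-107 + \left(\frac{1}{8 - 2} - -26\right)\right) 4 \cdot 5 \cdot 2 = \left(-107 + \left(\frac{1}{8 + \left(-5 + 3\right)} + 26\right)\right) 20 \cdot 2 = \left(-107 + \left(\frac{1}{8 - 2} + 26\right)\right) 40 = \left(-107 + \left(\frac{1}{6} + 26\right)\right) 40 = \left(-107 + \frac{157}{6}\right) 40 = \left(- \frac{485}{6}\right) 40 = - \frac{9700}{3}$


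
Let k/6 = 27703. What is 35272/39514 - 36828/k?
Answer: 367301642/547328171 ≈ 0.67108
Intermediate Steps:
k = 166218 (k = 6*27703 = 166218)
35272/39514 - 36828/k = 35272/39514 - 36828/166218 = 35272*(1/39514) - 36828*1/166218 = 17636/19757 - 6138/27703 = 367301642/547328171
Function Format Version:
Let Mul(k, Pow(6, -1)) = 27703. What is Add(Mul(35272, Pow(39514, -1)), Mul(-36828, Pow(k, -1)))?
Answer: Rational(367301642, 547328171) ≈ 0.67108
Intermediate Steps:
k = 166218 (k = Mul(6, 27703) = 166218)
Add(Mul(35272, Pow(39514, -1)), Mul(-36828, Pow(k, -1))) = Add(Mul(35272, Pow(39514, -1)), Mul(-36828, Pow(166218, -1))) = Add(Mul(35272, Rational(1, 39514)), Mul(-36828, Rational(1, 166218))) = Add(Rational(17636, 19757), Rational(-6138, 27703)) = Rational(367301642, 547328171)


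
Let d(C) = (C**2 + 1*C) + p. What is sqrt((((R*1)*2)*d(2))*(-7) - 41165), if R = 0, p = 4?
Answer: I*sqrt(41165) ≈ 202.89*I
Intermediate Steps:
d(C) = 4 + C + C**2 (d(C) = (C**2 + 1*C) + 4 = (C**2 + C) + 4 = (C + C**2) + 4 = 4 + C + C**2)
sqrt((((R*1)*2)*d(2))*(-7) - 41165) = sqrt((((0*1)*2)*(4 + 2 + 2**2))*(-7) - 41165) = sqrt(((0*2)*(4 + 2 + 4))*(-7) - 41165) = sqrt((0*10)*(-7) - 41165) = sqrt(0*(-7) - 41165) = sqrt(0 - 41165) = sqrt(-41165) = I*sqrt(41165)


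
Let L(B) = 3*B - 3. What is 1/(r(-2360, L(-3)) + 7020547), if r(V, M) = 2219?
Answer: 1/7022766 ≈ 1.4239e-7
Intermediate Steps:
L(B) = -3 + 3*B
1/(r(-2360, L(-3)) + 7020547) = 1/(2219 + 7020547) = 1/7022766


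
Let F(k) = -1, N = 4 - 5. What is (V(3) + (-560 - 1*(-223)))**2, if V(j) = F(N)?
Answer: 114244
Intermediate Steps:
N = -1
V(j) = -1
(V(3) + (-560 - 1*(-223)))**2 = (-1 + (-560 - 1*(-223)))**2 = (-1 + (-560 + 223))**2 = (-1 - 337)**2 = (-338)**2 = 114244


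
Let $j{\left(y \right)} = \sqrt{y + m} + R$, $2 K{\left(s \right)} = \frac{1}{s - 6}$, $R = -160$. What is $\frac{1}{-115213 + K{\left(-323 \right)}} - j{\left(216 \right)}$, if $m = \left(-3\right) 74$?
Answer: $\frac{12129624142}{75810155} - i \sqrt{6} \approx 160.0 - 2.4495 i$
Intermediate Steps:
$m = -222$
$K{\left(s \right)} = \frac{1}{2 \left(-6 + s\right)}$ ($K{\left(s \right)} = \frac{1}{2 \left(s - 6\right)} = \frac{1}{2 \left(-6 + s\right)}$)
$j{\left(y \right)} = -160 + \sqrt{-222 + y}$ ($j{\left(y \right)} = \sqrt{y - 222} - 160 = \sqrt{-222 + y} - 160 = -160 + \sqrt{-222 + y}$)
$\frac{1}{-115213 + K{\left(-323 \right)}} - j{\left(216 \right)} = \frac{1}{-115213 + \frac{1}{2 \left(-6 - 323\right)}} - \left(-160 + \sqrt{-222 + 216}\right) = \frac{1}{-115213 + \frac{1}{2 \left(-329\right)}} - \left(-160 + \sqrt{-6}\right) = \frac{1}{-115213 + \frac{1}{2} \left(- \frac{1}{329}\right)} - \left(-160 + i \sqrt{6}\right) = \frac{1}{-115213 - \frac{1}{658}} + \left(160 - i \sqrt{6}\right) = \frac{1}{- \frac{75810155}{658}} + \left(160 - i \sqrt{6}\right) = - \frac{658}{75810155} + \left(160 - i \sqrt{6}\right) = \frac{12129624142}{75810155} - i \sqrt{6}$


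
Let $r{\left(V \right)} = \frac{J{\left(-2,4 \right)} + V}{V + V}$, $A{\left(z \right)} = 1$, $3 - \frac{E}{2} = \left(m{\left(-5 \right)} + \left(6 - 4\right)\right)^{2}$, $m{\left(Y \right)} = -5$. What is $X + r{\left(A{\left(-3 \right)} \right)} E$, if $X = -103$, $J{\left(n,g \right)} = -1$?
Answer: $-103$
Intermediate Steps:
$E = -12$ ($E = 6 - 2 \left(-5 + \left(6 - 4\right)\right)^{2} = 6 - 2 \left(-5 + 2\right)^{2} = 6 - 2 \left(-3\right)^{2} = 6 - 18 = -12$)
$r{\left(V \right)} = \frac{-1 + V}{2 V}$ ($r{\left(V \right)} = \frac{-1 + V}{V + V} = \frac{-1 + V}{2 V}$)
$X + r{\left(A{\left(-3 \right)} \right)} E = -103 + \frac{-1 + 1}{2 \cdot 1} \left(-12\right) = -103 + \frac{1}{2} \cdot 1 \cdot 0 \left(-12\right) = -103 + 0 \left(-12\right) = -103 + 0 = -103$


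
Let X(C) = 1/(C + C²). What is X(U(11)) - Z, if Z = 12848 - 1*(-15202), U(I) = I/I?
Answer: -56099/2 ≈ -28050.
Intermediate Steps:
U(I) = 1
Z = 28050 (Z = 12848 + 15202 = 28050)
X(U(11)) - Z = 1/(1*(1 + 1)) - 1*28050 = 1/2 - 28050 = 1*(½) - 28050 = ½ - 28050 = -56099/2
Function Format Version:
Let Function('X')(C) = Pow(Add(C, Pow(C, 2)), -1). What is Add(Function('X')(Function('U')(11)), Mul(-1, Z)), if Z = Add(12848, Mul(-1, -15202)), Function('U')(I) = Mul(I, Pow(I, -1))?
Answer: Rational(-56099, 2) ≈ -28050.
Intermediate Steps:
Function('U')(I) = 1
Z = 28050 (Z = Add(12848, 15202) = 28050)
Add(Function('X')(Function('U')(11)), Mul(-1, Z)) = Add(Mul(Pow(1, -1), Pow(Add(1, 1), -1)), Mul(-1, 28050)) = Add(Mul(1, Pow(2, -1)), -28050) = Add(Mul(1, Rational(1, 2)), -28050) = Add(Rational(1, 2), -28050) = Rational(-56099, 2)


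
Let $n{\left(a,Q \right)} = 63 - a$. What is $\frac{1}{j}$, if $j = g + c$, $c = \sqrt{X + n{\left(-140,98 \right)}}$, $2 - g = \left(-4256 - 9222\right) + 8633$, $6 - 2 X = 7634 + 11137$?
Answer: $\frac{9694}{47005177} - \frac{i \sqrt{36718}}{47005177} \approx 0.00020623 - 4.0766 \cdot 10^{-6} i$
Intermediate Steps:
$X = - \frac{18765}{2}$ ($X = 3 - \frac{7634 + 11137}{2} = 3 - \frac{18771}{2} = - \frac{18765}{2} \approx -9382.5$)
$g = 4847$ ($g = 2 - \left(\left(-4256 - 9222\right) + 8633\right) = 2 - \left(-13478 + 8633\right) = 2 - -4845 = 2 + 4845 = 4847$)
$c = \frac{i \sqrt{36718}}{2}$ ($c = \sqrt{- \frac{18765}{2} + \left(63 - -140\right)} = \sqrt{- \frac{18765}{2} + \left(63 + 140\right)} = \sqrt{- \frac{18765}{2} + 203} = \sqrt{- \frac{18359}{2}} = \frac{i \sqrt{36718}}{2} \approx 95.81 i$)
$j = 4847 + \frac{i \sqrt{36718}}{2} \approx 4847.0 + 95.81 i$
$\frac{1}{j} = \frac{1}{4847 + \frac{i \sqrt{36718}}{2}}$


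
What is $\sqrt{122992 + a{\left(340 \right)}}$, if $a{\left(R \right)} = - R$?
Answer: $6 \sqrt{3407} \approx 350.22$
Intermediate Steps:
$\sqrt{122992 + a{\left(340 \right)}} = \sqrt{122992 - 340} = \sqrt{122652} = 6 \sqrt{3407}$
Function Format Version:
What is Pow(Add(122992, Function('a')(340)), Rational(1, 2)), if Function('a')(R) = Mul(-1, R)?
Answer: Mul(6, Pow(3407, Rational(1, 2))) ≈ 350.22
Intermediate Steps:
Pow(Add(122992, Function('a')(340)), Rational(1, 2)) = Pow(Add(122992, Mul(-1, 340)), Rational(1, 2)) = Pow(Add(122992, -340), Rational(1, 2)) = Pow(122652, Rational(1, 2)) = Mul(6, Pow(3407, Rational(1, 2)))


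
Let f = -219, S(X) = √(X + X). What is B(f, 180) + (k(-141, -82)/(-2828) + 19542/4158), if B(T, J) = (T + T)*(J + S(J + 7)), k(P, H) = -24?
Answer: -5517918569/69993 - 438*√374 ≈ -87306.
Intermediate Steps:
S(X) = √2*√X (S(X) = √(2*X) = √2*√X)
B(T, J) = 2*T*(J + √2*√(7 + J)) (B(T, J) = (T + T)*(J + √2*√(J + 7)) = (2*T)*(J + √2*√(7 + J)) = 2*T*(J + √2*√(7 + J)))
B(f, 180) + (k(-141, -82)/(-2828) + 19542/4158) = 2*(-219)*(180 + √(14 + 2*180)) + (-24/(-2828) + 19542/4158) = 2*(-219)*(180 + √(14 + 360)) + (-24*(-1/2828) + 19542*(1/4158)) = 2*(-219)*(180 + √374) + (6/707 + 3257/693) = (-78840 - 438*√374) + 329551/69993 = -5517918569/69993 - 438*√374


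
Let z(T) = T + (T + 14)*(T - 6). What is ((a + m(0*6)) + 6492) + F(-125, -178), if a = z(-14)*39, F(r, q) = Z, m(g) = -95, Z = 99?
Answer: 5950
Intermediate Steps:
F(r, q) = 99
z(T) = T + (-6 + T)*(14 + T) (z(T) = T + (14 + T)*(-6 + T) = T + (-6 + T)*(14 + T))
a = -546 (a = (-84 + (-14)**2 + 9*(-14))*39 = (-84 + 196 - 126)*39 = -14*39 = -546)
((a + m(0*6)) + 6492) + F(-125, -178) = ((-546 - 95) + 6492) + 99 = (-641 + 6492) + 99 = 5851 + 99 = 5950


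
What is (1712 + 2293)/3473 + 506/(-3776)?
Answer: 6682771/6557024 ≈ 1.0192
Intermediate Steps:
(1712 + 2293)/3473 + 506/(-3776) = 4005*(1/3473) + 506*(-1/3776) = 4005/3473 - 253/1888 = 6682771/6557024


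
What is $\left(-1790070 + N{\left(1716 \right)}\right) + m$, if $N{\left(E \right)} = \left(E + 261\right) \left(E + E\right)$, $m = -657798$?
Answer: $4337196$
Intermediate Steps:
$N{\left(E \right)} = 2 E \left(261 + E\right)$ ($N{\left(E \right)} = \left(261 + E\right) 2 E = 2 E \left(261 + E\right)$)
$\left(-1790070 + N{\left(1716 \right)}\right) + m = \left(-1790070 + 2 \cdot 1716 \left(261 + 1716\right)\right) - 657798 = \left(-1790070 + 2 \cdot 1716 \cdot 1977\right) - 657798 = \left(-1790070 + 6785064\right) - 657798 = 4994994 - 657798 = 4337196$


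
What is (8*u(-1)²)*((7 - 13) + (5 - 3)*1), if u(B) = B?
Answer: -32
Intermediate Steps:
(8*u(-1)²)*((7 - 13) + (5 - 3)*1) = (8*(-1)²)*((7 - 13) + (5 - 3)*1) = (8*1)*(-6 + 2*1) = 8*(-6 + 2) = 8*(-4) = -32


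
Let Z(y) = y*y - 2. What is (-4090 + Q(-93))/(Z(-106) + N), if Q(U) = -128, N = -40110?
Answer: 2109/14438 ≈ 0.14607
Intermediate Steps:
Z(y) = -2 + y² (Z(y) = y² - 2 = -2 + y²)
(-4090 + Q(-93))/(Z(-106) + N) = (-4090 - 128)/((-2 + (-106)²) - 40110) = -4218/((-2 + 11236) - 40110) = -4218/(11234 - 40110) = -4218/(-28876) = -4218*(-1/28876) = 2109/14438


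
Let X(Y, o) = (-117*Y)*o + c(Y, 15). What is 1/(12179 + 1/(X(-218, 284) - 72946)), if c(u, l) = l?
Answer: 7170773/87332844368 ≈ 8.2109e-5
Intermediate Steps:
X(Y, o) = 15 - 117*Y*o (X(Y, o) = (-117*Y)*o + 15 = -117*Y*o + 15 = 15 - 117*Y*o)
1/(12179 + 1/(X(-218, 284) - 72946)) = 1/(12179 + 1/((15 - 117*(-218)*284) - 72946)) = 1/(12179 + 1/((15 + 7243704) - 72946)) = 1/(12179 + 1/(7243719 - 72946)) = 1/(12179 + 1/7170773) = 1/(87332844368/7170773) = 7170773/87332844368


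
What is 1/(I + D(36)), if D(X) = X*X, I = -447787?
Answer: -1/446491 ≈ -2.2397e-6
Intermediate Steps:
D(X) = X²
1/(I + D(36)) = 1/(-447787 + 36²) = 1/(-447787 + 1296) = 1/(-446491) = -1/446491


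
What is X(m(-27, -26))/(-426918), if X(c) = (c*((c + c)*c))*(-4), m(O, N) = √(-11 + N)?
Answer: -148*I*√37/213459 ≈ -0.0042174*I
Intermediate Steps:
X(c) = -8*c³ (X(c) = (c*((2*c)*c))*(-4) = (c*(2*c²))*(-4) = (2*c³)*(-4) = -8*c³)
X(m(-27, -26))/(-426918) = -8*(-11 - 26)^(3/2)/(-426918) = -8*(-37*I*√37)*(-1/426918) = -(-296)*I*√37*(-1/426918) = (296*I*√37)*(-1/426918) = -148*I*√37/213459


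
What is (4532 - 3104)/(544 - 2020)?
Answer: -119/123 ≈ -0.96748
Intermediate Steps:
(4532 - 3104)/(544 - 2020) = 1428/(-1476) = 1428*(-1/1476) = -119/123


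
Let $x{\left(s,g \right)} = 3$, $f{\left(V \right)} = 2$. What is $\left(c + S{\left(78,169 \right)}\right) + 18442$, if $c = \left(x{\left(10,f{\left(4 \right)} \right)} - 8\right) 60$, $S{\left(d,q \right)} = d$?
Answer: $18220$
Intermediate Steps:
$c = -300$ ($c = \left(3 - 8\right) 60 = \left(-5\right) 60 = -300$)
$\left(c + S{\left(78,169 \right)}\right) + 18442 = \left(-300 + 78\right) + 18442 = -222 + 18442 = 18220$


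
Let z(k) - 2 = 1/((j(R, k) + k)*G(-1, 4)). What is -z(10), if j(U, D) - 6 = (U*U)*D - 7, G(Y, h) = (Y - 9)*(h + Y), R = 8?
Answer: -38939/19470 ≈ -1.9999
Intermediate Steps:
G(Y, h) = (-9 + Y)*(Y + h)
j(U, D) = -1 + D*U**2 (j(U, D) = 6 + ((U*U)*D - 7) = 6 + (U**2*D - 7) = 6 + (D*U**2 - 7) = 6 + (-7 + D*U**2) = -1 + D*U**2)
z(k) = 2 - 1/(30*(-1 + 65*k)) (z(k) = 2 + 1/(((-1 + k*8**2) + k)*((-1)**2 - 9*(-1) - 9*4 - 1*4)) = 2 + 1/(((-1 + k*64) + k)*(1 + 9 - 36 - 4)) = 2 + 1/(((-1 + 64*k) + k)*(-30)) = 2 - 1/30/(-1 + 65*k) = 2 - 1/(30*(-1 + 65*k)))
-z(10) = -(-61 + 3900*10)/(30*(-1 + 65*10)) = -(-61 + 39000)/(30*(-1 + 650)) = -38939/(30*649) = -1*38939/19470 = -38939/19470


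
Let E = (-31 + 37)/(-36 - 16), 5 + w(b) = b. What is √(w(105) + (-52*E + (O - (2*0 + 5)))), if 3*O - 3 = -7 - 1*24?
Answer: 5*√33/3 ≈ 9.5743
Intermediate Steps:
O = -28/3 (O = 1 + (-7 - 1*24)/3 = 1 + (-7 - 24)/3 = 1 + (⅓)*(-31) = 1 - 31/3 = -28/3 ≈ -9.3333)
w(b) = -5 + b
E = -3/26 (E = 6/(-52) = 6*(-1/52) = -3/26 ≈ -0.11538)
√(w(105) + (-52*E + (O - (2*0 + 5)))) = √((-5 + 105) + (-52*(-3/26) + (-28/3 - (2*0 + 5)))) = √(100 + (6 + (-28/3 - (0 + 5)))) = √(100 + (6 + (-28/3 - 1*5))) = √(100 + (6 + (-28/3 - 5))) = √(100 + (6 - 43/3)) = √(100 - 25/3) = √(275/3) = 5*√33/3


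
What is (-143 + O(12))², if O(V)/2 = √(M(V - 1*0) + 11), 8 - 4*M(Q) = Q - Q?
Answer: 20501 - 572*√13 ≈ 18439.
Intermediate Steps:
M(Q) = 2 (M(Q) = 2 - (Q - Q)/4 = 2 - ¼*0 = 2 + 0 = 2)
O(V) = 2*√13 (O(V) = 2*√(2 + 11) = 2*√13)
(-143 + O(12))² = (-143 + 2*√13)²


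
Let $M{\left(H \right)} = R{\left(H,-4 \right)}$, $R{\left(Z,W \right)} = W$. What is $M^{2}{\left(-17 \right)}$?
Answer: $16$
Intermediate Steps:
$M{\left(H \right)} = -4$
$M^{2}{\left(-17 \right)} = \left(-4\right)^{2} = 16$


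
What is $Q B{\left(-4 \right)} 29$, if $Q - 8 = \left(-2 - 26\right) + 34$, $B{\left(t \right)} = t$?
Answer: $-1624$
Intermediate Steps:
$Q = 14$ ($Q = 8 + \left(\left(-2 - 26\right) + 34\right) = 8 + \left(-28 + 34\right) = 8 + 6 = 14$)
$Q B{\left(-4 \right)} 29 = 14 \left(-4\right) 29 = \left(-56\right) 29 = -1624$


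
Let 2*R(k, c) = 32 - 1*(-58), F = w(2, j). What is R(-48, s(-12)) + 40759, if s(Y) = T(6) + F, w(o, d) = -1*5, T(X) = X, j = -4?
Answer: 40804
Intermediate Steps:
w(o, d) = -5
F = -5
s(Y) = 1 (s(Y) = 6 - 5 = 1)
R(k, c) = 45 (R(k, c) = (32 - 1*(-58))/2 = (32 + 58)/2 = (½)*90 = 45)
R(-48, s(-12)) + 40759 = 45 + 40759 = 40804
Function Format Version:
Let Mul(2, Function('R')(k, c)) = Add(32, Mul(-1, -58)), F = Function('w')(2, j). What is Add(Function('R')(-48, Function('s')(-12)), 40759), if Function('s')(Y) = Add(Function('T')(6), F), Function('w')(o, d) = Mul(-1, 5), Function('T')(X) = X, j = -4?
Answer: 40804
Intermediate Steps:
Function('w')(o, d) = -5
F = -5
Function('s')(Y) = 1 (Function('s')(Y) = Add(6, -5) = 1)
Function('R')(k, c) = 45 (Function('R')(k, c) = Mul(Rational(1, 2), Add(32, Mul(-1, -58))) = Mul(Rational(1, 2), Add(32, 58)) = Mul(Rational(1, 2), 90) = 45)
Add(Function('R')(-48, Function('s')(-12)), 40759) = Add(45, 40759) = 40804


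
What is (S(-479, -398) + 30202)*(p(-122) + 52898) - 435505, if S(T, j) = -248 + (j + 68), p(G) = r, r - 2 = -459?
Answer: 1553076679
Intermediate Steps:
r = -457 (r = 2 - 459 = -457)
p(G) = -457
S(T, j) = -180 + j (S(T, j) = -248 + (68 + j) = -180 + j)
(S(-479, -398) + 30202)*(p(-122) + 52898) - 435505 = ((-180 - 398) + 30202)*(-457 + 52898) - 435505 = (-578 + 30202)*52441 - 435505 = 29624*52441 - 435505 = 1553512184 - 435505 = 1553076679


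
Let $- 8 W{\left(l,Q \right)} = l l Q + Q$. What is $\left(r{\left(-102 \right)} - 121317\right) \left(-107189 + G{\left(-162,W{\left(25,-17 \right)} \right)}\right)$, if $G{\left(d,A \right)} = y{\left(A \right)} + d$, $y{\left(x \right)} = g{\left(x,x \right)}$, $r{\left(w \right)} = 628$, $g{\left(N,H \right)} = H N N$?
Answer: $- \frac{18181414143100233}{64} \approx -2.8408 \cdot 10^{14}$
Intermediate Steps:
$g{\left(N,H \right)} = H N^{2}$
$W{\left(l,Q \right)} = - \frac{Q}{8} - \frac{Q l^{2}}{8}$ ($W{\left(l,Q \right)} = - \frac{l l Q + Q}{8} = - \frac{l^{2} Q + Q}{8} = - \frac{Q l^{2} + Q}{8} = - \frac{Q + Q l^{2}}{8} = - \frac{Q}{8} - \frac{Q l^{2}}{8}$)
$y{\left(x \right)} = x^{3}$ ($y{\left(x \right)} = x x^{2} = x^{3}$)
$G{\left(d,A \right)} = d + A^{3}$ ($G{\left(d,A \right)} = A^{3} + d = d + A^{3}$)
$\left(r{\left(-102 \right)} - 121317\right) \left(-107189 + G{\left(-162,W{\left(25,-17 \right)} \right)}\right) = \left(628 - 121317\right) \left(-107189 - \left(162 - \left(\left(- \frac{1}{8}\right) \left(-17\right) \left(1 + 25^{2}\right)\right)^{3}\right)\right) = - 120689 \left(-107189 - \left(162 - \left(\left(- \frac{1}{8}\right) \left(-17\right) \left(1 + 625\right)\right)^{3}\right)\right) = - 120689 \left(-107189 - \left(162 - \left(\left(- \frac{1}{8}\right) \left(-17\right) 626\right)^{3}\right)\right) = - 120689 \left(-107189 - \left(162 - \left(\frac{5321}{4}\right)^{3}\right)\right) = - 120689 \left(-107189 + \left(-162 + \frac{150653691161}{64}\right)\right) = - 120689 \left(-107189 + \frac{150653680793}{64}\right) = \left(-120689\right) \frac{150646820697}{64} = - \frac{18181414143100233}{64}$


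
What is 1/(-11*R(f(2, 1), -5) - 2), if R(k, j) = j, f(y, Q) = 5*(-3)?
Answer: 1/53 ≈ 0.018868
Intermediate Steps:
f(y, Q) = -15
1/(-11*R(f(2, 1), -5) - 2) = 1/(-11*(-5) - 2) = 1/(55 - 2) = 1/53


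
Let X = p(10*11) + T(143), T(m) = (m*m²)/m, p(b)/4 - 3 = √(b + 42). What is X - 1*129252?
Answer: -108791 + 8*√38 ≈ -1.0874e+5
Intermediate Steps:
p(b) = 12 + 4*√(42 + b) (p(b) = 12 + 4*√(b + 42) = 12 + 4*√(42 + b))
T(m) = m² (T(m) = m³/m = m²)
X = 20461 + 8*√38 (X = (12 + 4*√(42 + 10*11)) + 143² = (12 + 4*√(42 + 110)) + 20449 = (12 + 4*√152) + 20449 = (12 + 4*(2*√38)) + 20449 = (12 + 8*√38) + 20449 = 20461 + 8*√38 ≈ 20510.)
X - 1*129252 = (20461 + 8*√38) - 1*129252 = (20461 + 8*√38) - 129252 = -108791 + 8*√38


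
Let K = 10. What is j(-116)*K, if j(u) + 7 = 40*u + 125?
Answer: -45220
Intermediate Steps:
j(u) = 118 + 40*u (j(u) = -7 + (40*u + 125) = -7 + (125 + 40*u) = 118 + 40*u)
j(-116)*K = (118 + 40*(-116))*10 = (118 - 4640)*10 = -4522*10 = -45220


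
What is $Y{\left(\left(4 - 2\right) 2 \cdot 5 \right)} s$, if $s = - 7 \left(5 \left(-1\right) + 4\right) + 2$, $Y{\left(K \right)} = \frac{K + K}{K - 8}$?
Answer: $30$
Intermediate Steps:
$Y{\left(K \right)} = \frac{2 K}{-8 + K}$
$s = 9$ ($s = - 7 \left(-5 + 4\right) + 2 = \left(-7\right) \left(-1\right) + 2 = 7 + 2 = 9$)
$Y{\left(\left(4 - 2\right) 2 \cdot 5 \right)} s = \frac{2 \left(4 - 2\right) 2 \cdot 5}{-8 + \left(4 - 2\right) 2 \cdot 5} \cdot 9 = \frac{2 \cdot 2 \cdot 2 \cdot 5}{-8 + 2 \cdot 2 \cdot 5} \cdot 9 = \frac{2 \cdot 4 \cdot 5}{-8 + 4 \cdot 5} \cdot 9 = 2 \cdot 20 \frac{1}{-8 + 20} \cdot 9 = 2 \cdot 20 \cdot \frac{1}{12} \cdot 9 = \frac{10}{3} \cdot 9 = 30$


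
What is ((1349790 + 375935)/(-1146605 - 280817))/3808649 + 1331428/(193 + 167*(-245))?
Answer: -3619187064353591617/110693581781168958 ≈ -32.696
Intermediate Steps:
((1349790 + 375935)/(-1146605 - 280817))/3808649 + 1331428/(193 + 167*(-245)) = (1725725/(-1427422))*(1/3808649) + 1331428/(193 - 40915) = (1725725*(-1/1427422))*(1/3808649) + 1331428/(-40722) = -1725725/1427422*1/3808649 + 1331428*(-1/40722) = -1725725/5436549372878 - 665714/20361 = -3619187064353591617/110693581781168958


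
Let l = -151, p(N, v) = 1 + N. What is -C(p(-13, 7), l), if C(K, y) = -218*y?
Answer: -32918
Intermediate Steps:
-C(p(-13, 7), l) = -(-218)*(-151) = -1*32918 = -32918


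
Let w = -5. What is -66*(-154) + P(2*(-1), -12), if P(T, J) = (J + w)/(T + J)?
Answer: 142313/14 ≈ 10165.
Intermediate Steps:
P(T, J) = (-5 + J)/(J + T) (P(T, J) = (J - 5)/(T + J) = (-5 + J)/(J + T))
-66*(-154) + P(2*(-1), -12) = -66*(-154) + (-5 - 12)/(-12 + 2*(-1)) = 10164 - 17/(-12 - 2) = 10164 - 17/(-14) = 10164 - 1/14*(-17) = 10164 + 17/14 = 142313/14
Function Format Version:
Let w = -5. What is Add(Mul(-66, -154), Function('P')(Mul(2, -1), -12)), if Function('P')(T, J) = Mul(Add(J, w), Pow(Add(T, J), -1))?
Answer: Rational(142313, 14) ≈ 10165.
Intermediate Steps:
Function('P')(T, J) = Mul(Pow(Add(J, T), -1), Add(-5, J)) (Function('P')(T, J) = Mul(Add(J, -5), Pow(Add(T, J), -1)) = Mul(Add(-5, J), Pow(Add(J, T), -1)) = Mul(Pow(Add(J, T), -1), Add(-5, J)))
Add(Mul(-66, -154), Function('P')(Mul(2, -1), -12)) = Add(Mul(-66, -154), Mul(Pow(Add(-12, Mul(2, -1)), -1), Add(-5, -12))) = Add(10164, Mul(Pow(Add(-12, -2), -1), -17)) = Add(10164, Mul(Pow(-14, -1), -17)) = Add(10164, Mul(Rational(-1, 14), -17)) = Add(10164, Rational(17, 14)) = Rational(142313, 14)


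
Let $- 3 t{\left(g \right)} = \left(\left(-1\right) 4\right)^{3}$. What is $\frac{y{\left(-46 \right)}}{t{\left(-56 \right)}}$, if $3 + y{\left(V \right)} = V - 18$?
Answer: $- \frac{201}{64} \approx -3.1406$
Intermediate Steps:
$y{\left(V \right)} = -21 + V$ ($y{\left(V \right)} = -3 + \left(V - 18\right) = -3 + \left(-18 + V\right) = -21 + V$)
$t{\left(g \right)} = \frac{64}{3}$ ($t{\left(g \right)} = - \frac{\left(\left(-1\right) 4\right)^{3}}{3} = - \frac{\left(-4\right)^{3}}{3} = \left(- \frac{1}{3}\right) \left(-64\right) = \frac{64}{3}$)
$\frac{y{\left(-46 \right)}}{t{\left(-56 \right)}} = \frac{-21 - 46}{\frac{64}{3}} = \left(-67\right) \frac{3}{64} = - \frac{201}{64}$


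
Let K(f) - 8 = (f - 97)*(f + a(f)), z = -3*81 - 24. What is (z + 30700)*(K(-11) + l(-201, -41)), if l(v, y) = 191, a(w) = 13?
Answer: -517361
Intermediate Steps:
z = -267 (z = -243 - 24 = -267)
K(f) = 8 + (-97 + f)*(13 + f) (K(f) = 8 + (f - 97)*(f + 13) = 8 + (-97 + f)*(13 + f))
(z + 30700)*(K(-11) + l(-201, -41)) = (-267 + 30700)*((-1253 + (-11)² - 84*(-11)) + 191) = 30433*((-1253 + 121 + 924) + 191) = 30433*(-208 + 191) = 30433*(-17) = -517361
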